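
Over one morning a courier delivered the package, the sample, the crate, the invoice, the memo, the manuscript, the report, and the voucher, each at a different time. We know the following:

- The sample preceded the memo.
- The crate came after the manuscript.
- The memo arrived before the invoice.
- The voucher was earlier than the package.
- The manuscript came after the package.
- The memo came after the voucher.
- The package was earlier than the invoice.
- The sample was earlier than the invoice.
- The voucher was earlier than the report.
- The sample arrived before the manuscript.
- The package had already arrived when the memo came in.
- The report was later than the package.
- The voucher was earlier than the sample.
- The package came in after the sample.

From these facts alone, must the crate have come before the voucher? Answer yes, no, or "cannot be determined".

Tracing the constraints gives the voucher → the sample → the manuscript → the crate, so the voucher must come before the crate.
That means the crate cannot be before the voucher.

no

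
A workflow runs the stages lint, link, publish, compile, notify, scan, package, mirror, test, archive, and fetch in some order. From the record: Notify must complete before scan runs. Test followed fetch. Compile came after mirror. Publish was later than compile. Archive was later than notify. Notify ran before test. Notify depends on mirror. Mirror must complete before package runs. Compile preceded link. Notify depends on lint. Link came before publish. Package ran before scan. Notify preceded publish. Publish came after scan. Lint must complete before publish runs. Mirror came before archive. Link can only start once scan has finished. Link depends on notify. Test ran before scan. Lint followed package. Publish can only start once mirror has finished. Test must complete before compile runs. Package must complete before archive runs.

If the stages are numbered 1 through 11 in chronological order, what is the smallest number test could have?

6

Fetch, lint, mirror, notify, and package must all come before test — 5 forced predecessors.
Nothing else is forced ahead of test, so its earliest slot is position 5 + 1 = 6.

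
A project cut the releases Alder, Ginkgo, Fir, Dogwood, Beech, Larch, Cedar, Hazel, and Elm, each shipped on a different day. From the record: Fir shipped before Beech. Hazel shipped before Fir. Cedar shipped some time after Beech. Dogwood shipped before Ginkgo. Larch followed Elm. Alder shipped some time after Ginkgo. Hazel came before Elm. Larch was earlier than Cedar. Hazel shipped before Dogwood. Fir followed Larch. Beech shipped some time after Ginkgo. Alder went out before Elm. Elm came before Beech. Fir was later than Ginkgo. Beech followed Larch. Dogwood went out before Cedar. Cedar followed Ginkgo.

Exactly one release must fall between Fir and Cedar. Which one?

Beech

Tracing the constraints gives Fir → Beech → Cedar, so Beech sits after Fir and before Cedar.
No other release is forced both after Fir and before Cedar.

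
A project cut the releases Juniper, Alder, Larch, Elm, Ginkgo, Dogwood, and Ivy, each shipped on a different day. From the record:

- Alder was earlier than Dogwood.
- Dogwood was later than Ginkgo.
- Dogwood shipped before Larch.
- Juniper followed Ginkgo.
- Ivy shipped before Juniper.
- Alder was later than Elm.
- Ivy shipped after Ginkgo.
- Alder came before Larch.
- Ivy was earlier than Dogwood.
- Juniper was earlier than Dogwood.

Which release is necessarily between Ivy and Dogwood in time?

Juniper

Tracing the constraints gives Ivy → Juniper → Dogwood, so Juniper sits after Ivy and before Dogwood.
No other release is forced both after Ivy and before Dogwood.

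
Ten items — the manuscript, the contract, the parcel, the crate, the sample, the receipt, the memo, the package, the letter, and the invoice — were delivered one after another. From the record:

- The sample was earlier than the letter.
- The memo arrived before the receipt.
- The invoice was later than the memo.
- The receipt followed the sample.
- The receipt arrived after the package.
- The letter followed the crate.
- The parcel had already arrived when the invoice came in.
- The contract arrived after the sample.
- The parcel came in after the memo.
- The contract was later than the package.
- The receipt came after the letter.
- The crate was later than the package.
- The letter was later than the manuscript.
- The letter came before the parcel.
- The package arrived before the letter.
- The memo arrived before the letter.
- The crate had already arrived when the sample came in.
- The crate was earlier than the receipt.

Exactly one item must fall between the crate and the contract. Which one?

the sample

Tracing the constraints gives the crate → the sample → the contract, so the sample sits after the crate and before the contract.
No other item is forced both after the crate and before the contract.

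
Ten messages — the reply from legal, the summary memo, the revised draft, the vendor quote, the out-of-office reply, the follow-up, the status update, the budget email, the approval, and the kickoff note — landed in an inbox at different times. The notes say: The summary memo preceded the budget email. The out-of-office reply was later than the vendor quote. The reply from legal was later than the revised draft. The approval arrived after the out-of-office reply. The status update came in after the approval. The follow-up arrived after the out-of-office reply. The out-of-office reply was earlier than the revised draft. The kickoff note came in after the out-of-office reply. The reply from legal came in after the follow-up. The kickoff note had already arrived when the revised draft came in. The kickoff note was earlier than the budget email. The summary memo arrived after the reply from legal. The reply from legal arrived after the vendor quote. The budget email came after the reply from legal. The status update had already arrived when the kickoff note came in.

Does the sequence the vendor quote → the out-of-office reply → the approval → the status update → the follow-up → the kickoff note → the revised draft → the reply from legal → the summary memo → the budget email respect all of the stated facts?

yes

Check each stated constraint against the proposed order — e.g. the out-of-office reply is ahead of the revised draft; the vendor quote is ahead of the reply from legal. Every pair is in the required order; nothing is violated.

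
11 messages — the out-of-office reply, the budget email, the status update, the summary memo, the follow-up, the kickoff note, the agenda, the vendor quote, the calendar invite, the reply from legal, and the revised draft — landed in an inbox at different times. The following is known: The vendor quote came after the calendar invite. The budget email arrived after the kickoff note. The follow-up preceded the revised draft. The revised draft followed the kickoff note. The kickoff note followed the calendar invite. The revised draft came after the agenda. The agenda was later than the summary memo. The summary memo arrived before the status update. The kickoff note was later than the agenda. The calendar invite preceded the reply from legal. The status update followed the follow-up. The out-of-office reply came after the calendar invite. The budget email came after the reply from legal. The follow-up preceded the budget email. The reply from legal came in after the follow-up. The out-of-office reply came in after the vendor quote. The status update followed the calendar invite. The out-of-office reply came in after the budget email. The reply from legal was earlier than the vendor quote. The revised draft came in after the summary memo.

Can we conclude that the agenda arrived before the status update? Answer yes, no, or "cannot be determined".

No chain of stated constraints runs from the agenda to the status update, and none runs from the status update to the agenda either.
So the relative order of the agenda and the status update is not fixed by the given facts.

cannot be determined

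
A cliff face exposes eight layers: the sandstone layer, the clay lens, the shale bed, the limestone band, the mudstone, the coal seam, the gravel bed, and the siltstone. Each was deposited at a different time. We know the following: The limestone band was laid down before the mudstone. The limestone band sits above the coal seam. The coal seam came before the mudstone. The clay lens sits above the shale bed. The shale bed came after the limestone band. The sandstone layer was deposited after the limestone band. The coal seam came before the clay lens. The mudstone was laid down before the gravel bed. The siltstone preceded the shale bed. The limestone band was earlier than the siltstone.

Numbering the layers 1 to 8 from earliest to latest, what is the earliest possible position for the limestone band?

The coal seam must come before the limestone band — 1 forced predecessor.
Nothing else is forced ahead of the limestone band, so its earliest slot is position 1 + 1 = 2.

2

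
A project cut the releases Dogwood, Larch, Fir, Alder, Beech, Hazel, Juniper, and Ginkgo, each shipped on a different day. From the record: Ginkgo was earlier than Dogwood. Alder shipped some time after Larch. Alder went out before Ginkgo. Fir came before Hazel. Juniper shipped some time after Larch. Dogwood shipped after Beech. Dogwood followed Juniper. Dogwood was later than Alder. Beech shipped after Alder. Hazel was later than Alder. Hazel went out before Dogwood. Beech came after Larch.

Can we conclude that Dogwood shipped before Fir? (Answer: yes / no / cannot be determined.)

no

Tracing the constraints gives Fir → Hazel → Dogwood, so Fir must come before Dogwood.
That means Dogwood cannot be before Fir.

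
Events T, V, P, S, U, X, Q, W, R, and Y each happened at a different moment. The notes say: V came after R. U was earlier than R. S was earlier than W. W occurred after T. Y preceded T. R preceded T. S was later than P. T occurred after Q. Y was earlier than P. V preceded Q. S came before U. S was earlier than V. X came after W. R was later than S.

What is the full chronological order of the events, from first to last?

Y, P, S, U, R, V, Q, T, W, X

The constraints fix every adjacent pair, so only one ordering works:
Y → P → S → U → R → V → Q → T → W → X.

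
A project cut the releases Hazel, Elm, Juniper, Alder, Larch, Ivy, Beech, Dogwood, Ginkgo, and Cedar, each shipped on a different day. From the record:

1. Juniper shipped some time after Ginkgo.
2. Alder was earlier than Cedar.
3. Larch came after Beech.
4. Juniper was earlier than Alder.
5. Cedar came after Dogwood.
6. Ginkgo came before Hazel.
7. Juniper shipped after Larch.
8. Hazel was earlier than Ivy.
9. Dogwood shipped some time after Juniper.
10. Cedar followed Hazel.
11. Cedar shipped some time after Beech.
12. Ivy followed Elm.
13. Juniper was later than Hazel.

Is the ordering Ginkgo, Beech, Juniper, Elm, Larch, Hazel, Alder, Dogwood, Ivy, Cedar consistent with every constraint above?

The constraints require Hazel before Juniper, but in the proposed sequence Juniper appears ahead of Hazel. That one violation is enough.

no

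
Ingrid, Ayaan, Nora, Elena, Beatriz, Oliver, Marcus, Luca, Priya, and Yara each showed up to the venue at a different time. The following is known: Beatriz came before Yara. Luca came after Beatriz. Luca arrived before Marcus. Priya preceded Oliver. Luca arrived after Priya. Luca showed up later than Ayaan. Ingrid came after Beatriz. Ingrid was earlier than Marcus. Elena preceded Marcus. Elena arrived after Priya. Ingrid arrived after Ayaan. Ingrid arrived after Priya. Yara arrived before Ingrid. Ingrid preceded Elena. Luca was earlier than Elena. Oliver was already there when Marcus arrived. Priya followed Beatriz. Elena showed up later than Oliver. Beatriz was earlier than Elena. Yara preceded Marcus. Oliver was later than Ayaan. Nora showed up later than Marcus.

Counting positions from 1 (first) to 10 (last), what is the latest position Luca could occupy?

7

Luca must come before Elena, Marcus, and Nora — 3 guests forced after them.
Everything else can be placed before Luca in some valid order, so Luca can sit as late as position 10 − 3 = 7.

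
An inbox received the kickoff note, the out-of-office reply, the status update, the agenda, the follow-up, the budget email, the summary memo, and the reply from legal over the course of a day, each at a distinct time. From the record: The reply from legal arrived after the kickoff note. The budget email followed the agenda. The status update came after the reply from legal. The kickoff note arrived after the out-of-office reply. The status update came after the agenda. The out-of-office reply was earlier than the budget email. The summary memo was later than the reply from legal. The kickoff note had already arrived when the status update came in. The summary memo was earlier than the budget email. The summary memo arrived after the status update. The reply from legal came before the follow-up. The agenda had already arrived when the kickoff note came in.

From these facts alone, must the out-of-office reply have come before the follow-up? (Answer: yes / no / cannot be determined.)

yes

Chain the constraints: the out-of-office reply → the kickoff note → the reply from legal → the follow-up. Each link is directly stated, so the out-of-office reply comes before the follow-up.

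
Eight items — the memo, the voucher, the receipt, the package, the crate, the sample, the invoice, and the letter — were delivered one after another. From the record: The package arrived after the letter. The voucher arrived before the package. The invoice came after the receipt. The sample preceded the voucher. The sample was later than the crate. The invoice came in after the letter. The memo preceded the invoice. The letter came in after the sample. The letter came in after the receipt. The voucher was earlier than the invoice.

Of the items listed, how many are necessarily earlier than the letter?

3

Directly stated before the letter: the receipt and the sample.
The crate reaches the letter via the crate → the sample → the letter.
No chain forces the voucher (or any of the others) ahead of the letter.
That's the crate, the receipt, and the sample — 3 in all.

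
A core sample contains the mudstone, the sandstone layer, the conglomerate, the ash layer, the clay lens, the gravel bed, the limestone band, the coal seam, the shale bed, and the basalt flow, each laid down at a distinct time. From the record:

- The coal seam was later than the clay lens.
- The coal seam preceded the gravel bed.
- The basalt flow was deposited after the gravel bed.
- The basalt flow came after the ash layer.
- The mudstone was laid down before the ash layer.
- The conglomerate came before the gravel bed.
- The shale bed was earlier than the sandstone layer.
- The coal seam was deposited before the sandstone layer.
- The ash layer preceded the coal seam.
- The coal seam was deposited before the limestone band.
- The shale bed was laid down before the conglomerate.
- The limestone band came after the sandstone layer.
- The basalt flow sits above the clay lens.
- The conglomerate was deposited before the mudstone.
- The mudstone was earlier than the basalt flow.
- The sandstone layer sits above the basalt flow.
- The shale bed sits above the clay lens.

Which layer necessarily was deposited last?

Every other layer has a chain of constraints placing it before the limestone band, so the limestone band is last.

the limestone band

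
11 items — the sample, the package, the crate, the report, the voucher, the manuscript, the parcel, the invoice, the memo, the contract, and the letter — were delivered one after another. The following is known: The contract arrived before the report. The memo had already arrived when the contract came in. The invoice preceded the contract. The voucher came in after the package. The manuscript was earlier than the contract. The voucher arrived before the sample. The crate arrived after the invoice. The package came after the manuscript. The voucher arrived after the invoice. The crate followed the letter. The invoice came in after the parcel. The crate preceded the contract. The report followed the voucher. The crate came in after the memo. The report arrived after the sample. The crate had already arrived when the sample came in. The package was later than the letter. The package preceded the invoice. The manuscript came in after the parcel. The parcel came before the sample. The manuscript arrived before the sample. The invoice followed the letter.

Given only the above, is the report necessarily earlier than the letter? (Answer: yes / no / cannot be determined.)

Tracing the constraints gives the letter → the invoice → the voucher → the report, so the letter must come before the report.
That means the report cannot be before the letter.

no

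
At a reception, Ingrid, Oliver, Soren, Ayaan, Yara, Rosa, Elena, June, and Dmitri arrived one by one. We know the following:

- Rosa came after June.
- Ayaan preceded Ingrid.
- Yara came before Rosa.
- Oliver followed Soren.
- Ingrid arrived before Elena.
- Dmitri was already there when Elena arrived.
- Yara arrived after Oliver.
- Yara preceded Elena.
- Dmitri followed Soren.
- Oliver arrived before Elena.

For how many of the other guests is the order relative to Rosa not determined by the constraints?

Forced before Rosa: June, Oliver, Soren, and Yara.
That leaves Ayaan, Dmitri, Elena, and Ingrid with no forced order relative to Rosa — 4.

4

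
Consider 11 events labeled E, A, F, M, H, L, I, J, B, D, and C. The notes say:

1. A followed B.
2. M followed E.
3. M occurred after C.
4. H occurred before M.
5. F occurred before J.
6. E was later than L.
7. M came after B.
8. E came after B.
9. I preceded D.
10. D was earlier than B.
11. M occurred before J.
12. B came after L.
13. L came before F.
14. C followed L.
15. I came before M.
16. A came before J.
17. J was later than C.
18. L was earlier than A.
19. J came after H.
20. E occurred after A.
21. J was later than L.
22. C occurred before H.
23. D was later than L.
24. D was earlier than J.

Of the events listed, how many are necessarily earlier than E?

Directly stated before E: A, B, and L.
D reaches E via D → B → E.
I reaches E via I → D → B → E.
No chain forces C (or any of the others) ahead of E.
That's A, B, D, I, and L — 5 in all.

5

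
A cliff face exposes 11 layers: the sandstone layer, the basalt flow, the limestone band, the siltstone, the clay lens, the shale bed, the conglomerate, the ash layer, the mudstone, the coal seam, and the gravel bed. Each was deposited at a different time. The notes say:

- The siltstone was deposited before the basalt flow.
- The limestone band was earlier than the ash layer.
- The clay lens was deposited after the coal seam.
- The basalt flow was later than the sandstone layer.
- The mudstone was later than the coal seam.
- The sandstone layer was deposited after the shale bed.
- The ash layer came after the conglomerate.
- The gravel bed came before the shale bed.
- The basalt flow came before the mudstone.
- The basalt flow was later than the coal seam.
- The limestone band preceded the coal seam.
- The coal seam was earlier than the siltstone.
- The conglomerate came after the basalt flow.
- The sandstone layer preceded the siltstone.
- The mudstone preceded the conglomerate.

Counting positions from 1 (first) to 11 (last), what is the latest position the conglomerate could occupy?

10

The conglomerate must come before the ash layer — 1 layer forced after it.
Everything else can be placed before the conglomerate in some valid order, so the conglomerate can sit as late as position 11 − 1 = 10.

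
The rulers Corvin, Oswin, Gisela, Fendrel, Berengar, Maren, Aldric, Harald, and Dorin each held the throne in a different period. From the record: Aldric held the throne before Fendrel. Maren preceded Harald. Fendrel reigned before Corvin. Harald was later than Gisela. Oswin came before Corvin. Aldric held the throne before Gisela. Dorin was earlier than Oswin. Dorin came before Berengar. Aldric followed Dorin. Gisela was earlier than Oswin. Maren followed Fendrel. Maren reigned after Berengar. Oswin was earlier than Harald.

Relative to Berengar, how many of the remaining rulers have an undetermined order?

Forced before Berengar: Dorin; forced after Berengar: Harald and Maren.
That leaves Aldric, Corvin, Fendrel, Gisela, and Oswin with no forced order relative to Berengar — 5.

5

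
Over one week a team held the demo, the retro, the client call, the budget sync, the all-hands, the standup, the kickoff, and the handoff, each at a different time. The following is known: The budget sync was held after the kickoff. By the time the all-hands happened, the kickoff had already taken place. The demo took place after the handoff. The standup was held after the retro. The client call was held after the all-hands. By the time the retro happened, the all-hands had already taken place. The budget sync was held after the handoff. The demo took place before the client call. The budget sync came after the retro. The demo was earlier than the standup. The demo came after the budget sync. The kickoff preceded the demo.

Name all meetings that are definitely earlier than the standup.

the all-hands, the budget sync, the demo, the handoff, the kickoff, the retro

Directly stated before the standup: the demo and the retro.
The all-hands reaches the standup via the all-hands → the retro → the standup.
The budget sync reaches the standup via the budget sync → the demo → the standup.
The handoff reaches the standup via the handoff → the demo → the standup.
Likewise the kickoff reaches the standup by chaining the stated constraints.
No chain forces the client call ahead of the standup.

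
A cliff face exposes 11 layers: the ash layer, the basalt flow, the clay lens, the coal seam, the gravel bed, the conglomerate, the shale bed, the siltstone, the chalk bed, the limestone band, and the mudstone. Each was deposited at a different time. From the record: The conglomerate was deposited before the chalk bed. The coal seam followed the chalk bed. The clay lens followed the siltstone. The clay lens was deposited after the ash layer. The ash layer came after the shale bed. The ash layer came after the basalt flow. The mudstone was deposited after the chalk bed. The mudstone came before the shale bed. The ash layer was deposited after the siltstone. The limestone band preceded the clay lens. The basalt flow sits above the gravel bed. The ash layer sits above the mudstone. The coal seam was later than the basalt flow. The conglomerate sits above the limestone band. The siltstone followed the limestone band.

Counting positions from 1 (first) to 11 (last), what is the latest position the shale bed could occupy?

9

The shale bed must come before the ash layer and the clay lens — 2 layers forced after it.
Everything else can be placed before the shale bed in some valid order, so the shale bed can sit as late as position 11 − 2 = 9.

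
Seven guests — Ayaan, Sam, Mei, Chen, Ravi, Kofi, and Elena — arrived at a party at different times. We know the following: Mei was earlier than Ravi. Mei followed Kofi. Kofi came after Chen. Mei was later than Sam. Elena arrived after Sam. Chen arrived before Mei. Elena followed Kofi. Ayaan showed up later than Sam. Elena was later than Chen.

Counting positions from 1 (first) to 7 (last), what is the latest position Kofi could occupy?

Kofi must come before Elena, Mei, and Ravi — 3 guests forced after them.
Everything else can be placed before Kofi in some valid order, so Kofi can sit as late as position 7 − 3 = 4.

4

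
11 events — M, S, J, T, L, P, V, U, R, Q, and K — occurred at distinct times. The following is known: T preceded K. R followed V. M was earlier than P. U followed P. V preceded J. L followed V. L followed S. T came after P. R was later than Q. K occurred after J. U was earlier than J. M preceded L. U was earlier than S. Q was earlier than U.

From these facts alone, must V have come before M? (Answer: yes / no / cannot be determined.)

No chain of stated constraints runs from V to M, and none runs from M to V either.
So the relative order of V and M is not fixed by the given facts.

cannot be determined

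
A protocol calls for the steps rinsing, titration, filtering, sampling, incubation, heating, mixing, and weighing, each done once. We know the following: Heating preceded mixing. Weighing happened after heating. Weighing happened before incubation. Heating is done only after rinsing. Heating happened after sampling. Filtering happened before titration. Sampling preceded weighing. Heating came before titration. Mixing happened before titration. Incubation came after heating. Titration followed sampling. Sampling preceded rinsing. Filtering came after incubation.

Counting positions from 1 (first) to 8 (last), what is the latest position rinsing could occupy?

2

Rinsing must come before filtering, heating, incubation, mixing, titration, and weighing — 6 steps forced after it.
Everything else can be placed before rinsing in some valid order, so rinsing can sit as late as position 8 − 6 = 2.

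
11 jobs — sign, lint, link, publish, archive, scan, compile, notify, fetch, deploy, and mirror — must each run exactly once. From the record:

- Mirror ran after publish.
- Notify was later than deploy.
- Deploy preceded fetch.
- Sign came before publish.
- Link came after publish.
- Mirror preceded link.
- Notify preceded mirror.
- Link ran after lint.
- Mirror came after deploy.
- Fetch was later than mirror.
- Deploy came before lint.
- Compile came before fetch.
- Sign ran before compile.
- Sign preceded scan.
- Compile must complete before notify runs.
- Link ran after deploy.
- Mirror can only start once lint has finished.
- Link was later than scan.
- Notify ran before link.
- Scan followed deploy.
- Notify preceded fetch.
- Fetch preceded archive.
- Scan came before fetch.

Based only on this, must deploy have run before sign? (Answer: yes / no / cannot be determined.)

No chain of stated constraints runs from deploy to sign, and none runs from sign to deploy either.
So the relative order of deploy and sign is not fixed by the given facts.

cannot be determined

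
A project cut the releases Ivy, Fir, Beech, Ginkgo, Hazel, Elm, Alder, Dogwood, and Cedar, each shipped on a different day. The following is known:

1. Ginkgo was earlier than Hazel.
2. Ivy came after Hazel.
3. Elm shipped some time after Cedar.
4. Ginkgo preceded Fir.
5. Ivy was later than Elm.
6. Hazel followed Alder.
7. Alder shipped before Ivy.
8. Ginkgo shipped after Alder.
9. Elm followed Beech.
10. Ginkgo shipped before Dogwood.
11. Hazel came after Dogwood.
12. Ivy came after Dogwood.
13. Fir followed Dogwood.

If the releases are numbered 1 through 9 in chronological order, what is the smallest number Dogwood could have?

Alder and Ginkgo must both come before Dogwood — 2 forced predecessors.
Nothing else is forced ahead of Dogwood, so its earliest slot is position 2 + 1 = 3.

3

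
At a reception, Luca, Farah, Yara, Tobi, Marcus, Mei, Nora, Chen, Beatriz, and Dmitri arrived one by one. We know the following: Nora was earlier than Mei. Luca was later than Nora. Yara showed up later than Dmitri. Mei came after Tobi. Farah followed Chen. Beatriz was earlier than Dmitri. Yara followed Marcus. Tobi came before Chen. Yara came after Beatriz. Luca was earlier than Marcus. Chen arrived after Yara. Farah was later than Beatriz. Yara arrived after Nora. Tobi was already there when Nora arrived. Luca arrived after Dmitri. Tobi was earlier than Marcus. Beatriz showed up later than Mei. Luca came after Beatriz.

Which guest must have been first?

Tobi

Tobi has a chain of constraints placing them before every other guest, so Tobi must be first.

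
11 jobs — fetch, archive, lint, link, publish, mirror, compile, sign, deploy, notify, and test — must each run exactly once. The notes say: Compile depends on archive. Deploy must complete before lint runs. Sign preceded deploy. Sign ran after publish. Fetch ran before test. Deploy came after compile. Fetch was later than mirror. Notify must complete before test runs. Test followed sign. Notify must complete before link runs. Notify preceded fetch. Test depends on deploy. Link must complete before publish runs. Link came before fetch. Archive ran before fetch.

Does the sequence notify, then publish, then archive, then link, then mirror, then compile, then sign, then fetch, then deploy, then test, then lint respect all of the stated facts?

no

The constraints require link before publish, but in the proposed sequence publish appears ahead of link. That one violation is enough.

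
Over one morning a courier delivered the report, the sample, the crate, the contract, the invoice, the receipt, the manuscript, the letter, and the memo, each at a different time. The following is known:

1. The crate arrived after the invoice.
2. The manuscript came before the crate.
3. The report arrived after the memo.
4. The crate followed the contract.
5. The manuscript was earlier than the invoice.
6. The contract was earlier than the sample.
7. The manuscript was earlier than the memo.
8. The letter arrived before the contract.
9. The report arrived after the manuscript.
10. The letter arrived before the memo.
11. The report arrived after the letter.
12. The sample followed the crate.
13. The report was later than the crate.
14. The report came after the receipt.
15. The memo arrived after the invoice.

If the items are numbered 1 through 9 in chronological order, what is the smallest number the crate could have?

5

The contract, the invoice, the letter, and the manuscript must all come before the crate — 4 forced predecessors.
Nothing else is forced ahead of the crate, so its earliest slot is position 4 + 1 = 5.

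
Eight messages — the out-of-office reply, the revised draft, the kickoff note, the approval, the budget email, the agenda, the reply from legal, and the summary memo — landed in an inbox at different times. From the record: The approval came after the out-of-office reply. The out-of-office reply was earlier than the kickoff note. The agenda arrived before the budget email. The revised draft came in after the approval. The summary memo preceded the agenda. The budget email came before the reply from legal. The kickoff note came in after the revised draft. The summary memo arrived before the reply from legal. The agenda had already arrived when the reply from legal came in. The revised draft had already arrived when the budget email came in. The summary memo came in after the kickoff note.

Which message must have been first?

the out-of-office reply

The out-of-office reply has a chain of constraints placing it before every other message, so the out-of-office reply must be first.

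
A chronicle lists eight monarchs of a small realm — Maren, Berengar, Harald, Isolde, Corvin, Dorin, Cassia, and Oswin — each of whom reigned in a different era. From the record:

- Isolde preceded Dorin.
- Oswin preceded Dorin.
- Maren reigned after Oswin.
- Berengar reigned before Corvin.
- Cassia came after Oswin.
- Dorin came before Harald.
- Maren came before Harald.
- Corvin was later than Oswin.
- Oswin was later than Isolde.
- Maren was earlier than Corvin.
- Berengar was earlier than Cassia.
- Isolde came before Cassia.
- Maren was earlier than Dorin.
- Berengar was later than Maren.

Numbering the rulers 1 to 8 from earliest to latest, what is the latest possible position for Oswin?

2

Oswin must come before Berengar, Cassia, Corvin, Dorin, Harald, and Maren — 6 rulers forced after them.
Everything else can be placed before Oswin in some valid order, so Oswin can sit as late as position 8 − 6 = 2.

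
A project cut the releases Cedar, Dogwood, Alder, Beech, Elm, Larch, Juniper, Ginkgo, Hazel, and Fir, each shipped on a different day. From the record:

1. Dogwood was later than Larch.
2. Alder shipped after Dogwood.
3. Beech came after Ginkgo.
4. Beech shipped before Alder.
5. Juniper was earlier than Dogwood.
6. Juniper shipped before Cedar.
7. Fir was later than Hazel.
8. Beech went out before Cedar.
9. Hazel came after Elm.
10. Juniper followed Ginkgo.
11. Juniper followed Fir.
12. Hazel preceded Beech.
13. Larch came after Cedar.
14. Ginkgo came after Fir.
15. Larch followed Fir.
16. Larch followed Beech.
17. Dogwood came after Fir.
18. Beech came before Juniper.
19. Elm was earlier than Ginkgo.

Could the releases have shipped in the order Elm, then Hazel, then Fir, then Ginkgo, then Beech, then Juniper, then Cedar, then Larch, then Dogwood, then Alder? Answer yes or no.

yes

Check each stated constraint against the proposed order — e.g. Fir is ahead of Larch; Fir is ahead of Dogwood. Every pair is in the required order; nothing is violated.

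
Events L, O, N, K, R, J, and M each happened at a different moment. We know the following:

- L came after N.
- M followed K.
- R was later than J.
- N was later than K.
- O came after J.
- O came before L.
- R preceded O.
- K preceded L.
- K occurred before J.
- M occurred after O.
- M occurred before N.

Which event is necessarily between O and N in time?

M

Tracing the constraints gives O → M → N, so M sits after O and before N.
No other event is forced both after O and before N.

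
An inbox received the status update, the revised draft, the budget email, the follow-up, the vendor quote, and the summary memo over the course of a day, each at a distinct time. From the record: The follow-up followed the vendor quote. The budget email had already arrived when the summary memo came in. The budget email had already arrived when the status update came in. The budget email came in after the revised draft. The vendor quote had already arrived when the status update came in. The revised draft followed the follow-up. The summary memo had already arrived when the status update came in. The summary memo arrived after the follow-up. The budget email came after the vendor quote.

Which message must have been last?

Every other message has a chain of constraints placing it before the status update, so the status update is last.

the status update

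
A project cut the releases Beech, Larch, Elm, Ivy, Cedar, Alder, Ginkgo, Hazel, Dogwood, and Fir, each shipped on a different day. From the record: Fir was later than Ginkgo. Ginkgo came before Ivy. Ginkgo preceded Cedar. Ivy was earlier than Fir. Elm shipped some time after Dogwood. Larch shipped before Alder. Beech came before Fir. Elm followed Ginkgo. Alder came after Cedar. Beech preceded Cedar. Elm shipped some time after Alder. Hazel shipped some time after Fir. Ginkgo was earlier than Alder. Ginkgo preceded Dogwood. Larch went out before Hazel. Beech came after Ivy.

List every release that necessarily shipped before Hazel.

Directly stated before Hazel: Fir and Larch.
Beech reaches Hazel via Beech → Fir → Hazel.
Ginkgo reaches Hazel via Ginkgo → Fir → Hazel.
Ivy reaches Hazel via Ivy → Fir → Hazel.
No chain forces Alder (or any of the others) ahead of Hazel.

Beech, Fir, Ginkgo, Ivy, Larch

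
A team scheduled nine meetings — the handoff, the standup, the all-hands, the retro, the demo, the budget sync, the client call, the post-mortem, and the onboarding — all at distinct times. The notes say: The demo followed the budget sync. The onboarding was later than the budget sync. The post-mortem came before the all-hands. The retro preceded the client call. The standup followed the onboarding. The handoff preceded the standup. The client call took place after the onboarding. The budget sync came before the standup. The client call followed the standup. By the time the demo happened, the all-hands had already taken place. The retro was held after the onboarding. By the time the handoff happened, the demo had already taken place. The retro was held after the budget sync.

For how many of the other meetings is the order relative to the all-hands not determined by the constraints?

3

Forced before the all-hands: the post-mortem; forced after the all-hands: the client call, the demo, the handoff, and the standup.
That leaves the budget sync, the onboarding, and the retro with no forced order relative to the all-hands — 3.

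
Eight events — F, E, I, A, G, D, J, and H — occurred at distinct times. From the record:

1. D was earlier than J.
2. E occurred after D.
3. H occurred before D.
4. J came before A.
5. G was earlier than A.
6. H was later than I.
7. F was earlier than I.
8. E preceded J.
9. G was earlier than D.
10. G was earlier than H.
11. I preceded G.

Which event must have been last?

A

Every other event has a chain of constraints placing it before A, so A is last.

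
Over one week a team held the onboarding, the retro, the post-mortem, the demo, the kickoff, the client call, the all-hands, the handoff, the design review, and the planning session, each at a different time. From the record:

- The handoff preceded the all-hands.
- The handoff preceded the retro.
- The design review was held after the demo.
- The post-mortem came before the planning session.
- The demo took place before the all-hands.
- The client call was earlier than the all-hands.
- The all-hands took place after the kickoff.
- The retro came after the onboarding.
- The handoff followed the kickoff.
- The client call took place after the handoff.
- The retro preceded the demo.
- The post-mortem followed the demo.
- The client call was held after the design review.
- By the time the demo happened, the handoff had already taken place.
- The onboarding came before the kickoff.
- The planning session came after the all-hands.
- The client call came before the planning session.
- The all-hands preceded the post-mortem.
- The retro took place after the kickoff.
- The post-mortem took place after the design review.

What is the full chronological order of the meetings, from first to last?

the onboarding, the kickoff, the handoff, the retro, the demo, the design review, the client call, the all-hands, the post-mortem, the planning session

The constraints fix every adjacent pair, so only one ordering works:
the onboarding → the kickoff → the handoff → the retro → the demo → the design review → the client call → the all-hands → the post-mortem → the planning session.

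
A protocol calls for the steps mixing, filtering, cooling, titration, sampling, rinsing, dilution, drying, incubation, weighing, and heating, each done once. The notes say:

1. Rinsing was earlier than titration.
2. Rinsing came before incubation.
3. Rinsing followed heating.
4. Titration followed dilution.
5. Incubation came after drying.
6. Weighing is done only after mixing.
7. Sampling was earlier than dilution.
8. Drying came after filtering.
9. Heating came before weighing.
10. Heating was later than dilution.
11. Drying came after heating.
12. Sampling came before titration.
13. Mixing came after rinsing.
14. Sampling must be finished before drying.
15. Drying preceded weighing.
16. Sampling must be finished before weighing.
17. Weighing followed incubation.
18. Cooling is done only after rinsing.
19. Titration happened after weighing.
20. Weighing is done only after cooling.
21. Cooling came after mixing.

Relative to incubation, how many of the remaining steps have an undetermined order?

Forced before incubation: dilution, drying, filtering, heating, rinsing, and sampling; forced after incubation: titration and weighing.
That leaves cooling and mixing with no forced order relative to incubation — 2.

2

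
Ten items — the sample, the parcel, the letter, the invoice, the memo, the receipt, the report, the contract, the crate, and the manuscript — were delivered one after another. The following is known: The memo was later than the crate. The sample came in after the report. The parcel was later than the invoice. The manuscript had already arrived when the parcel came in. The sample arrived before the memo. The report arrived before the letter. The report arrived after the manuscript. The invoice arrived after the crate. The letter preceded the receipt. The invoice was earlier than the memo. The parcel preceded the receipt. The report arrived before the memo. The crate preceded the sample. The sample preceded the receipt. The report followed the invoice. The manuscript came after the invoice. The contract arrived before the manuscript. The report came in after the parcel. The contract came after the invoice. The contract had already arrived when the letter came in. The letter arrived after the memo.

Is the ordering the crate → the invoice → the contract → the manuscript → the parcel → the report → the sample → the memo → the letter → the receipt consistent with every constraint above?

Check each stated constraint against the proposed order — e.g. the invoice is ahead of the memo; the crate is ahead of the memo. Every pair is in the required order; nothing is violated.

yes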